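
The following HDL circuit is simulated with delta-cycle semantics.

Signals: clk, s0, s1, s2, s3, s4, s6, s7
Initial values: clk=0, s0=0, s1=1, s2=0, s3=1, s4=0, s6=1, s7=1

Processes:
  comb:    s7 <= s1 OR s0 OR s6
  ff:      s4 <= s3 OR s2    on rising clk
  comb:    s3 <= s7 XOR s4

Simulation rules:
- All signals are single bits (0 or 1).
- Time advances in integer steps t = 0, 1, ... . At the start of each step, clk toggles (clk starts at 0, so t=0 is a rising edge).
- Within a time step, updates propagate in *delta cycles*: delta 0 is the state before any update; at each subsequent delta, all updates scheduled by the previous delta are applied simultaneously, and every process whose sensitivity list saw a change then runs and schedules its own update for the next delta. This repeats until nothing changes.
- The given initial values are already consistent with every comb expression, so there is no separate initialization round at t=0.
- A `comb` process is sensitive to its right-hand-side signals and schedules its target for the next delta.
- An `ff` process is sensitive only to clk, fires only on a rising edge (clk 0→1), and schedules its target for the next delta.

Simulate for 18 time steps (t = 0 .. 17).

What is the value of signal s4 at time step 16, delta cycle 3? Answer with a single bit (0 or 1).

t=0 Δ0: s2=0 s6=1 s0=0 clk=0 s1=1 s3=1 s4=0 s7=1
  Δ1: clk:0→1
  Δ2: s4:0→1
  Δ3: s3:1→0
  (3Δ to stable)
t=1 Δ0: s2=0 s6=1 s0=0 clk=1 s1=1 s3=0 s4=1 s7=1
  Δ1: clk:1→0
  (1Δ to stable)
t=2 Δ0: s2=0 s6=1 s0=0 clk=0 s1=1 s3=0 s4=1 s7=1
  Δ1: clk:0→1
  Δ2: s4:1→0
  Δ3: s3:0→1
  (3Δ to stable)
t=3 Δ0: s2=0 s6=1 s0=0 clk=1 s1=1 s3=1 s4=0 s7=1
  Δ1: clk:1→0
  (1Δ to stable)
t=4 Δ0: s2=0 s6=1 s0=0 clk=0 s1=1 s3=1 s4=0 s7=1
  Δ1: clk:0→1
  Δ2: s4:0→1
  Δ3: s3:1→0
  (3Δ to stable)
t=5 Δ0: s2=0 s6=1 s0=0 clk=1 s1=1 s3=0 s4=1 s7=1
  Δ1: clk:1→0
  (1Δ to stable)
t=6 Δ0: s2=0 s6=1 s0=0 clk=0 s1=1 s3=0 s4=1 s7=1
  Δ1: clk:0→1
  Δ2: s4:1→0
  Δ3: s3:0→1
  (3Δ to stable)
t=7 Δ0: s2=0 s6=1 s0=0 clk=1 s1=1 s3=1 s4=0 s7=1
  Δ1: clk:1→0
  (1Δ to stable)
t=8 Δ0: s2=0 s6=1 s0=0 clk=0 s1=1 s3=1 s4=0 s7=1
  Δ1: clk:0→1
  Δ2: s4:0→1
  Δ3: s3:1→0
  (3Δ to stable)
t=9 Δ0: s2=0 s6=1 s0=0 clk=1 s1=1 s3=0 s4=1 s7=1
  Δ1: clk:1→0
  (1Δ to stable)
t=10 Δ0: s2=0 s6=1 s0=0 clk=0 s1=1 s3=0 s4=1 s7=1
  Δ1: clk:0→1
  Δ2: s4:1→0
  Δ3: s3:0→1
  (3Δ to stable)
t=11 Δ0: s2=0 s6=1 s0=0 clk=1 s1=1 s3=1 s4=0 s7=1
  Δ1: clk:1→0
  (1Δ to stable)
t=12 Δ0: s2=0 s6=1 s0=0 clk=0 s1=1 s3=1 s4=0 s7=1
  Δ1: clk:0→1
  Δ2: s4:0→1
  Δ3: s3:1→0
  (3Δ to stable)
t=13 Δ0: s2=0 s6=1 s0=0 clk=1 s1=1 s3=0 s4=1 s7=1
  Δ1: clk:1→0
  (1Δ to stable)
t=14 Δ0: s2=0 s6=1 s0=0 clk=0 s1=1 s3=0 s4=1 s7=1
  Δ1: clk:0→1
  Δ2: s4:1→0
  Δ3: s3:0→1
  (3Δ to stable)
t=15 Δ0: s2=0 s6=1 s0=0 clk=1 s1=1 s3=1 s4=0 s7=1
  Δ1: clk:1→0
  (1Δ to stable)
t=16 Δ0: s2=0 s6=1 s0=0 clk=0 s1=1 s3=1 s4=0 s7=1
  Δ1: clk:0→1
  Δ2: s4:0→1
  Δ3: s3:1→0
  (3Δ to stable)
t=17 Δ0: s2=0 s6=1 s0=0 clk=1 s1=1 s3=0 s4=1 s7=1
  Δ1: clk:1→0
  (1Δ to stable)

1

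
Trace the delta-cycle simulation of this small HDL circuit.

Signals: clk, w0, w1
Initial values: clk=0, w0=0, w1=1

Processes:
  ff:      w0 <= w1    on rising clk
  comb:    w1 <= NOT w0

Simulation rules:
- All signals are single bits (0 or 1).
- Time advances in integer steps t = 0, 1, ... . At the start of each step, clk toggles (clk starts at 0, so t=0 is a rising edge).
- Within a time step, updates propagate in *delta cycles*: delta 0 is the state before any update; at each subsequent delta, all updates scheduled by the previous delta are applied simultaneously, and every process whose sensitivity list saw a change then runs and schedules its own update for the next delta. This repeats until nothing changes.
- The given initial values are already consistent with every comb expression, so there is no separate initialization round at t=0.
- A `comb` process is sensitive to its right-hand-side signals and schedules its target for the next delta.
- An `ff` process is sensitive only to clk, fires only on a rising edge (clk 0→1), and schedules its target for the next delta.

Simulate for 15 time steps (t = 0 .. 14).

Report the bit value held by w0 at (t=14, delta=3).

t0.Δ0 w0=0 w1=1 clk=0
t0.Δ1 w0=0 w1=1 clk=1
t0.Δ2 w0=1 w1=1 clk=1
t0.Δ3 w0=1 w1=0 clk=1
t1.Δ0 w0=1 w1=0 clk=1
t1.Δ1 w0=1 w1=0 clk=0
t2.Δ0 w0=1 w1=0 clk=0
t2.Δ1 w0=1 w1=0 clk=1
t2.Δ2 w0=0 w1=0 clk=1
t2.Δ3 w0=0 w1=1 clk=1
t3.Δ0 w0=0 w1=1 clk=1
t3.Δ1 w0=0 w1=1 clk=0
t4.Δ0 w0=0 w1=1 clk=0
t4.Δ1 w0=0 w1=1 clk=1
t4.Δ2 w0=1 w1=1 clk=1
t4.Δ3 w0=1 w1=0 clk=1
t5.Δ0 w0=1 w1=0 clk=1
t5.Δ1 w0=1 w1=0 clk=0
t6.Δ0 w0=1 w1=0 clk=0
t6.Δ1 w0=1 w1=0 clk=1
t6.Δ2 w0=0 w1=0 clk=1
t6.Δ3 w0=0 w1=1 clk=1
t7.Δ0 w0=0 w1=1 clk=1
t7.Δ1 w0=0 w1=1 clk=0
t8.Δ0 w0=0 w1=1 clk=0
t8.Δ1 w0=0 w1=1 clk=1
t8.Δ2 w0=1 w1=1 clk=1
t8.Δ3 w0=1 w1=0 clk=1
t9.Δ0 w0=1 w1=0 clk=1
t9.Δ1 w0=1 w1=0 clk=0
t10.Δ0 w0=1 w1=0 clk=0
t10.Δ1 w0=1 w1=0 clk=1
t10.Δ2 w0=0 w1=0 clk=1
t10.Δ3 w0=0 w1=1 clk=1
t11.Δ0 w0=0 w1=1 clk=1
t11.Δ1 w0=0 w1=1 clk=0
t12.Δ0 w0=0 w1=1 clk=0
t12.Δ1 w0=0 w1=1 clk=1
t12.Δ2 w0=1 w1=1 clk=1
t12.Δ3 w0=1 w1=0 clk=1
t13.Δ0 w0=1 w1=0 clk=1
t13.Δ1 w0=1 w1=0 clk=0
t14.Δ0 w0=1 w1=0 clk=0
t14.Δ1 w0=1 w1=0 clk=1
t14.Δ2 w0=0 w1=0 clk=1
t14.Δ3 w0=0 w1=1 clk=1

0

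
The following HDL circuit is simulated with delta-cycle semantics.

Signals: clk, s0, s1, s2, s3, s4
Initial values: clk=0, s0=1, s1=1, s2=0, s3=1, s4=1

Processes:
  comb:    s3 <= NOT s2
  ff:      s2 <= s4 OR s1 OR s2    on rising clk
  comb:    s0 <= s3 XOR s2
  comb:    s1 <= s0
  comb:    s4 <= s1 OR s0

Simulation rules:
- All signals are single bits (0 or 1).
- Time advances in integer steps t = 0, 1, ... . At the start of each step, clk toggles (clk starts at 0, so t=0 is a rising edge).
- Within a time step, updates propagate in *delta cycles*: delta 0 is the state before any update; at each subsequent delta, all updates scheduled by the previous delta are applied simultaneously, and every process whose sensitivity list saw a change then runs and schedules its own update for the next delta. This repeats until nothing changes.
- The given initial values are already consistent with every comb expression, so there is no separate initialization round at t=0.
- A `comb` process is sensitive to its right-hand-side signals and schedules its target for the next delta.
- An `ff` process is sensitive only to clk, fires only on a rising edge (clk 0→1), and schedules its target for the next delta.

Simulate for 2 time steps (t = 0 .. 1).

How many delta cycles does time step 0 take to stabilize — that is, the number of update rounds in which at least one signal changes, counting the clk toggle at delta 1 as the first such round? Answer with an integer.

5

t0.Δ0 s0=1 s2=0 s1=1 clk=0 s3=1 s4=1
t0.Δ1 s0=1 s2=0 s1=1 clk=1 s3=1 s4=1
t0.Δ2 s0=1 s2=1 s1=1 clk=1 s3=1 s4=1
t0.Δ3 s0=0 s2=1 s1=1 clk=1 s3=0 s4=1
t0.Δ4 s0=1 s2=1 s1=0 clk=1 s3=0 s4=1
t0.Δ5 s0=1 s2=1 s1=1 clk=1 s3=0 s4=1
t1.Δ0 s0=1 s2=1 s1=1 clk=1 s3=0 s4=1
t1.Δ1 s0=1 s2=1 s1=1 clk=0 s3=0 s4=1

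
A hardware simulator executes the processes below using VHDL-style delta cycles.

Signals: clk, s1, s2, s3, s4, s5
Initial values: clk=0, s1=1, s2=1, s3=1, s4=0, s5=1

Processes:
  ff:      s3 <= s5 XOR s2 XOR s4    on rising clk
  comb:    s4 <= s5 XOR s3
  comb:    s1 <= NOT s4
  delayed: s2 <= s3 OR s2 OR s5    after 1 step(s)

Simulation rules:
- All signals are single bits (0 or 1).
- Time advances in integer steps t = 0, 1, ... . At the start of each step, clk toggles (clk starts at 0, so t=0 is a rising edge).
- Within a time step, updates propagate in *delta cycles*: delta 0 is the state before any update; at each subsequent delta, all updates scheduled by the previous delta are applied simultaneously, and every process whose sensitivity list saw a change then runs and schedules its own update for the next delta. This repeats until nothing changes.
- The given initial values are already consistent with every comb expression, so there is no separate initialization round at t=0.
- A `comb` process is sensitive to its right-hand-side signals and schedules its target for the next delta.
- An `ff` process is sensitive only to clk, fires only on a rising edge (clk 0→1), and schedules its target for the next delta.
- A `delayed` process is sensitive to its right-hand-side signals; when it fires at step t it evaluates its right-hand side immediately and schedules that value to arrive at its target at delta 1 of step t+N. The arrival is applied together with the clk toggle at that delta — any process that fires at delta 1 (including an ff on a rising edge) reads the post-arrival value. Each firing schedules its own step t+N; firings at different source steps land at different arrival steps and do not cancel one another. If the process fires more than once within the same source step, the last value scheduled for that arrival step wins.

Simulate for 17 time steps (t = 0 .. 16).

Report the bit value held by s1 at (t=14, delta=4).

t0.Δ0 s2=1 s4=0 s3=1 clk=0 s1=1 s5=1
t0.Δ1 s2=1 s4=0 s3=1 clk=1 s1=1 s5=1
t0.Δ2 s2=1 s4=0 s3=0 clk=1 s1=1 s5=1
t0.Δ3 s2=1 s4=1 s3=0 clk=1 s1=1 s5=1
t0.Δ4 s2=1 s4=1 s3=0 clk=1 s1=0 s5=1
t1.Δ0 s2=1 s4=1 s3=0 clk=1 s1=0 s5=1
t1.Δ1 s2=1 s4=1 s3=0 clk=0 s1=0 s5=1
t2.Δ0 s2=1 s4=1 s3=0 clk=0 s1=0 s5=1
t2.Δ1 s2=1 s4=1 s3=0 clk=1 s1=0 s5=1
t2.Δ2 s2=1 s4=1 s3=1 clk=1 s1=0 s5=1
t2.Δ3 s2=1 s4=0 s3=1 clk=1 s1=0 s5=1
t2.Δ4 s2=1 s4=0 s3=1 clk=1 s1=1 s5=1
t3.Δ0 s2=1 s4=0 s3=1 clk=1 s1=1 s5=1
t3.Δ1 s2=1 s4=0 s3=1 clk=0 s1=1 s5=1
t4.Δ0 s2=1 s4=0 s3=1 clk=0 s1=1 s5=1
t4.Δ1 s2=1 s4=0 s3=1 clk=1 s1=1 s5=1
t4.Δ2 s2=1 s4=0 s3=0 clk=1 s1=1 s5=1
t4.Δ3 s2=1 s4=1 s3=0 clk=1 s1=1 s5=1
t4.Δ4 s2=1 s4=1 s3=0 clk=1 s1=0 s5=1
t5.Δ0 s2=1 s4=1 s3=0 clk=1 s1=0 s5=1
t5.Δ1 s2=1 s4=1 s3=0 clk=0 s1=0 s5=1
t6.Δ0 s2=1 s4=1 s3=0 clk=0 s1=0 s5=1
t6.Δ1 s2=1 s4=1 s3=0 clk=1 s1=0 s5=1
t6.Δ2 s2=1 s4=1 s3=1 clk=1 s1=0 s5=1
t6.Δ3 s2=1 s4=0 s3=1 clk=1 s1=0 s5=1
t6.Δ4 s2=1 s4=0 s3=1 clk=1 s1=1 s5=1
t7.Δ0 s2=1 s4=0 s3=1 clk=1 s1=1 s5=1
t7.Δ1 s2=1 s4=0 s3=1 clk=0 s1=1 s5=1
t8.Δ0 s2=1 s4=0 s3=1 clk=0 s1=1 s5=1
t8.Δ1 s2=1 s4=0 s3=1 clk=1 s1=1 s5=1
t8.Δ2 s2=1 s4=0 s3=0 clk=1 s1=1 s5=1
t8.Δ3 s2=1 s4=1 s3=0 clk=1 s1=1 s5=1
t8.Δ4 s2=1 s4=1 s3=0 clk=1 s1=0 s5=1
t9.Δ0 s2=1 s4=1 s3=0 clk=1 s1=0 s5=1
t9.Δ1 s2=1 s4=1 s3=0 clk=0 s1=0 s5=1
t10.Δ0 s2=1 s4=1 s3=0 clk=0 s1=0 s5=1
t10.Δ1 s2=1 s4=1 s3=0 clk=1 s1=0 s5=1
t10.Δ2 s2=1 s4=1 s3=1 clk=1 s1=0 s5=1
t10.Δ3 s2=1 s4=0 s3=1 clk=1 s1=0 s5=1
t10.Δ4 s2=1 s4=0 s3=1 clk=1 s1=1 s5=1
t11.Δ0 s2=1 s4=0 s3=1 clk=1 s1=1 s5=1
t11.Δ1 s2=1 s4=0 s3=1 clk=0 s1=1 s5=1
t12.Δ0 s2=1 s4=0 s3=1 clk=0 s1=1 s5=1
t12.Δ1 s2=1 s4=0 s3=1 clk=1 s1=1 s5=1
t12.Δ2 s2=1 s4=0 s3=0 clk=1 s1=1 s5=1
t12.Δ3 s2=1 s4=1 s3=0 clk=1 s1=1 s5=1
t12.Δ4 s2=1 s4=1 s3=0 clk=1 s1=0 s5=1
t13.Δ0 s2=1 s4=1 s3=0 clk=1 s1=0 s5=1
t13.Δ1 s2=1 s4=1 s3=0 clk=0 s1=0 s5=1
t14.Δ0 s2=1 s4=1 s3=0 clk=0 s1=0 s5=1
t14.Δ1 s2=1 s4=1 s3=0 clk=1 s1=0 s5=1
t14.Δ2 s2=1 s4=1 s3=1 clk=1 s1=0 s5=1
t14.Δ3 s2=1 s4=0 s3=1 clk=1 s1=0 s5=1
t14.Δ4 s2=1 s4=0 s3=1 clk=1 s1=1 s5=1
t15.Δ0 s2=1 s4=0 s3=1 clk=1 s1=1 s5=1
t15.Δ1 s2=1 s4=0 s3=1 clk=0 s1=1 s5=1
t16.Δ0 s2=1 s4=0 s3=1 clk=0 s1=1 s5=1
t16.Δ1 s2=1 s4=0 s3=1 clk=1 s1=1 s5=1
t16.Δ2 s2=1 s4=0 s3=0 clk=1 s1=1 s5=1
t16.Δ3 s2=1 s4=1 s3=0 clk=1 s1=1 s5=1
t16.Δ4 s2=1 s4=1 s3=0 clk=1 s1=0 s5=1

1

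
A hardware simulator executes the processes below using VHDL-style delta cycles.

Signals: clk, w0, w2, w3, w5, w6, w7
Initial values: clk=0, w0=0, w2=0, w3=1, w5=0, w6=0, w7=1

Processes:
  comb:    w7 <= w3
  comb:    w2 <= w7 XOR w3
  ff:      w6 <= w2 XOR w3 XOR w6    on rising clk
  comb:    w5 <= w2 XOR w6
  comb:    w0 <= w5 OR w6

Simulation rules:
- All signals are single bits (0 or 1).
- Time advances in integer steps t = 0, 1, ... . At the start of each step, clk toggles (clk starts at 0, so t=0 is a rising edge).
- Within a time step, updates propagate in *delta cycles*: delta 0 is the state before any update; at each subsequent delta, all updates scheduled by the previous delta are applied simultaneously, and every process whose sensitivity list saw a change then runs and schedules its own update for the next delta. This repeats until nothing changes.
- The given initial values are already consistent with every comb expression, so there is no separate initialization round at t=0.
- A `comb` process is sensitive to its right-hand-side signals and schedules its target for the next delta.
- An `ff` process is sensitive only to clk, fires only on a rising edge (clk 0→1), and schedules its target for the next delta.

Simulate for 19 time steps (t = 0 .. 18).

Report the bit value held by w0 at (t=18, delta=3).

t=0 Δ0: w6=0 w7=1 w2=0 w5=0 w0=0 clk=0 w3=1
  Δ1: clk:0→1
  Δ2: w6:0→1
  Δ3: w5:0→1, w0:0→1
  (3Δ to stable)
t=1 Δ0: w6=1 w7=1 w2=0 w5=1 w0=1 clk=1 w3=1
  Δ1: clk:1→0
  (1Δ to stable)
t=2 Δ0: w6=1 w7=1 w2=0 w5=1 w0=1 clk=0 w3=1
  Δ1: clk:0→1
  Δ2: w6:1→0
  Δ3: w5:1→0
  Δ4: w0:1→0
  (4Δ to stable)
t=3 Δ0: w6=0 w7=1 w2=0 w5=0 w0=0 clk=1 w3=1
  Δ1: clk:1→0
  (1Δ to stable)
t=4 Δ0: w6=0 w7=1 w2=0 w5=0 w0=0 clk=0 w3=1
  Δ1: clk:0→1
  Δ2: w6:0→1
  Δ3: w5:0→1, w0:0→1
  (3Δ to stable)
t=5 Δ0: w6=1 w7=1 w2=0 w5=1 w0=1 clk=1 w3=1
  Δ1: clk:1→0
  (1Δ to stable)
t=6 Δ0: w6=1 w7=1 w2=0 w5=1 w0=1 clk=0 w3=1
  Δ1: clk:0→1
  Δ2: w6:1→0
  Δ3: w5:1→0
  Δ4: w0:1→0
  (4Δ to stable)
t=7 Δ0: w6=0 w7=1 w2=0 w5=0 w0=0 clk=1 w3=1
  Δ1: clk:1→0
  (1Δ to stable)
t=8 Δ0: w6=0 w7=1 w2=0 w5=0 w0=0 clk=0 w3=1
  Δ1: clk:0→1
  Δ2: w6:0→1
  Δ3: w5:0→1, w0:0→1
  (3Δ to stable)
t=9 Δ0: w6=1 w7=1 w2=0 w5=1 w0=1 clk=1 w3=1
  Δ1: clk:1→0
  (1Δ to stable)
t=10 Δ0: w6=1 w7=1 w2=0 w5=1 w0=1 clk=0 w3=1
  Δ1: clk:0→1
  Δ2: w6:1→0
  Δ3: w5:1→0
  Δ4: w0:1→0
  (4Δ to stable)
t=11 Δ0: w6=0 w7=1 w2=0 w5=0 w0=0 clk=1 w3=1
  Δ1: clk:1→0
  (1Δ to stable)
t=12 Δ0: w6=0 w7=1 w2=0 w5=0 w0=0 clk=0 w3=1
  Δ1: clk:0→1
  Δ2: w6:0→1
  Δ3: w5:0→1, w0:0→1
  (3Δ to stable)
t=13 Δ0: w6=1 w7=1 w2=0 w5=1 w0=1 clk=1 w3=1
  Δ1: clk:1→0
  (1Δ to stable)
t=14 Δ0: w6=1 w7=1 w2=0 w5=1 w0=1 clk=0 w3=1
  Δ1: clk:0→1
  Δ2: w6:1→0
  Δ3: w5:1→0
  Δ4: w0:1→0
  (4Δ to stable)
t=15 Δ0: w6=0 w7=1 w2=0 w5=0 w0=0 clk=1 w3=1
  Δ1: clk:1→0
  (1Δ to stable)
t=16 Δ0: w6=0 w7=1 w2=0 w5=0 w0=0 clk=0 w3=1
  Δ1: clk:0→1
  Δ2: w6:0→1
  Δ3: w5:0→1, w0:0→1
  (3Δ to stable)
t=17 Δ0: w6=1 w7=1 w2=0 w5=1 w0=1 clk=1 w3=1
  Δ1: clk:1→0
  (1Δ to stable)
t=18 Δ0: w6=1 w7=1 w2=0 w5=1 w0=1 clk=0 w3=1
  Δ1: clk:0→1
  Δ2: w6:1→0
  Δ3: w5:1→0
  Δ4: w0:1→0
  (4Δ to stable)

1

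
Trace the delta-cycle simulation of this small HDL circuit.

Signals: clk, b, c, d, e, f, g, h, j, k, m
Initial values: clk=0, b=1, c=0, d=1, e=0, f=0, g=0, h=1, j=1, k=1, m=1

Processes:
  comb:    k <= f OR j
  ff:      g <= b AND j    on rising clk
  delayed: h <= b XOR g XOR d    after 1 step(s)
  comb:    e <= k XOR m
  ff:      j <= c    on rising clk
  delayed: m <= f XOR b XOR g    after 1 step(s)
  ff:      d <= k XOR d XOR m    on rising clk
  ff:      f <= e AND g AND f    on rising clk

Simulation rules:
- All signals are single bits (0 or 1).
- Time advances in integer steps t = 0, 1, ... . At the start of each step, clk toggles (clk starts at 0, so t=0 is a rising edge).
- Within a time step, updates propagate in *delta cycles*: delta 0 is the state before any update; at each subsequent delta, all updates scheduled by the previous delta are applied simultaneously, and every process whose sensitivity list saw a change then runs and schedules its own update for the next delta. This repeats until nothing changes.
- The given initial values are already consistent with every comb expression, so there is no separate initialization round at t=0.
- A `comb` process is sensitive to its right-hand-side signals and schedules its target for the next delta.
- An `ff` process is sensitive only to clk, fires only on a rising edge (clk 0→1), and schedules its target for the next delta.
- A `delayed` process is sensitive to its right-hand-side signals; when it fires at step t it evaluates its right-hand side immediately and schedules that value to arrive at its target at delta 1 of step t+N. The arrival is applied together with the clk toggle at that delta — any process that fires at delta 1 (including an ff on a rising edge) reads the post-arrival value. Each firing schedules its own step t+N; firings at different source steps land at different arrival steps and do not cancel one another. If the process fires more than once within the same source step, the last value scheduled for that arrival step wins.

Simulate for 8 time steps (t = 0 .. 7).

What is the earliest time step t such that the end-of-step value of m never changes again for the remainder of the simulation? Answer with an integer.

3

[bits: j,d,b,h,m,k,clk,f,c,e,g]
t=0: Δ0=11111100000 Δ1=11111110000 Δ2=01111110001 Δ3=01111010001 Δ4=01111010011 | 4Δ
t=1: Δ0=01111010011 Δ1=01110000011 Δ2=01110000001 | 2Δ
t=2: Δ0=01110000001 Δ1=01110010001 Δ2=01110010000 | 2Δ
t=3: Δ0=01110010000 Δ1=01101000000 Δ2=01101000010 | 2Δ
t=4: Δ0=01101000010 Δ1=01101010010 Δ2=00101010010 | 2Δ
t=5: Δ0=00101010010 Δ1=00111000010 | 1Δ
t=6: Δ0=00111000010 Δ1=00111010010 Δ2=01111010010 | 2Δ
t=7: Δ0=01111010010 Δ1=01101000010 | 1Δ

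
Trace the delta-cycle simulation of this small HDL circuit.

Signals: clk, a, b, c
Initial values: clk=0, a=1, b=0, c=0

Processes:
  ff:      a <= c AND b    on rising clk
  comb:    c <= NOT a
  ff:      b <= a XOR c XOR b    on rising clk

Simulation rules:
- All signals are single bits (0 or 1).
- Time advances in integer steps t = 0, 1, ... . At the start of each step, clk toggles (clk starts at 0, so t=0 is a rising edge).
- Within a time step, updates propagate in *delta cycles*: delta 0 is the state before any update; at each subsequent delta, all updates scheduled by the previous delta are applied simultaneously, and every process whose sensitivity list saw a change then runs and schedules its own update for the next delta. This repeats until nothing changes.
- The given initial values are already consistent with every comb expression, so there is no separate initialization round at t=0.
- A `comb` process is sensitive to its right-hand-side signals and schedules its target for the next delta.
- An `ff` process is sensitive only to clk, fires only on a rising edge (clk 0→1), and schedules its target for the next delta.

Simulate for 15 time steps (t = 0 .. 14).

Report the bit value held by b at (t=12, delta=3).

[bits: clk,c,b,a]
t=0: Δ0=0001 Δ1=1001 Δ2=1010 Δ3=1110 | 3Δ
t=1: Δ0=1110 Δ1=0110 | 1Δ
t=2: Δ0=0110 Δ1=1110 Δ2=1101 Δ3=1001 | 3Δ
t=3: Δ0=1001 Δ1=0001 | 1Δ
t=4: Δ0=0001 Δ1=1001 Δ2=1010 Δ3=1110 | 3Δ
t=5: Δ0=1110 Δ1=0110 | 1Δ
t=6: Δ0=0110 Δ1=1110 Δ2=1101 Δ3=1001 | 3Δ
t=7: Δ0=1001 Δ1=0001 | 1Δ
t=8: Δ0=0001 Δ1=1001 Δ2=1010 Δ3=1110 | 3Δ
t=9: Δ0=1110 Δ1=0110 | 1Δ
t=10: Δ0=0110 Δ1=1110 Δ2=1101 Δ3=1001 | 3Δ
t=11: Δ0=1001 Δ1=0001 | 1Δ
t=12: Δ0=0001 Δ1=1001 Δ2=1010 Δ3=1110 | 3Δ
t=13: Δ0=1110 Δ1=0110 | 1Δ
t=14: Δ0=0110 Δ1=1110 Δ2=1101 Δ3=1001 | 3Δ

1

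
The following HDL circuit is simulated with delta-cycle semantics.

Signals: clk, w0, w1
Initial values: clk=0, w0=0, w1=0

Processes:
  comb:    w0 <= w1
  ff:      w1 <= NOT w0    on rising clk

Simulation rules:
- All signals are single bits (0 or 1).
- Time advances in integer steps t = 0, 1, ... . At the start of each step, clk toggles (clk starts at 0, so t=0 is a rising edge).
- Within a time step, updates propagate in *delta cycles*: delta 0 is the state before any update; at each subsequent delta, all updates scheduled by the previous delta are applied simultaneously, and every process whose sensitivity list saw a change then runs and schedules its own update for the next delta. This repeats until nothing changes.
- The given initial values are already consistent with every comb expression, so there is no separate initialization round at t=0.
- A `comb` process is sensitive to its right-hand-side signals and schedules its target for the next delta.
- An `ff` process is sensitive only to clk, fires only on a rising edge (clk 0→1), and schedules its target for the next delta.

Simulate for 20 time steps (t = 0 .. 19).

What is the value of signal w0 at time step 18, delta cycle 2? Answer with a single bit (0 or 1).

[bits: w0,w1,clk]
t=0: Δ0=000 Δ1=001 Δ2=011 Δ3=111 | 3Δ
t=1: Δ0=111 Δ1=110 | 1Δ
t=2: Δ0=110 Δ1=111 Δ2=101 Δ3=001 | 3Δ
t=3: Δ0=001 Δ1=000 | 1Δ
t=4: Δ0=000 Δ1=001 Δ2=011 Δ3=111 | 3Δ
t=5: Δ0=111 Δ1=110 | 1Δ
t=6: Δ0=110 Δ1=111 Δ2=101 Δ3=001 | 3Δ
t=7: Δ0=001 Δ1=000 | 1Δ
t=8: Δ0=000 Δ1=001 Δ2=011 Δ3=111 | 3Δ
t=9: Δ0=111 Δ1=110 | 1Δ
t=10: Δ0=110 Δ1=111 Δ2=101 Δ3=001 | 3Δ
t=11: Δ0=001 Δ1=000 | 1Δ
t=12: Δ0=000 Δ1=001 Δ2=011 Δ3=111 | 3Δ
t=13: Δ0=111 Δ1=110 | 1Δ
t=14: Δ0=110 Δ1=111 Δ2=101 Δ3=001 | 3Δ
t=15: Δ0=001 Δ1=000 | 1Δ
t=16: Δ0=000 Δ1=001 Δ2=011 Δ3=111 | 3Δ
t=17: Δ0=111 Δ1=110 | 1Δ
t=18: Δ0=110 Δ1=111 Δ2=101 Δ3=001 | 3Δ
t=19: Δ0=001 Δ1=000 | 1Δ

1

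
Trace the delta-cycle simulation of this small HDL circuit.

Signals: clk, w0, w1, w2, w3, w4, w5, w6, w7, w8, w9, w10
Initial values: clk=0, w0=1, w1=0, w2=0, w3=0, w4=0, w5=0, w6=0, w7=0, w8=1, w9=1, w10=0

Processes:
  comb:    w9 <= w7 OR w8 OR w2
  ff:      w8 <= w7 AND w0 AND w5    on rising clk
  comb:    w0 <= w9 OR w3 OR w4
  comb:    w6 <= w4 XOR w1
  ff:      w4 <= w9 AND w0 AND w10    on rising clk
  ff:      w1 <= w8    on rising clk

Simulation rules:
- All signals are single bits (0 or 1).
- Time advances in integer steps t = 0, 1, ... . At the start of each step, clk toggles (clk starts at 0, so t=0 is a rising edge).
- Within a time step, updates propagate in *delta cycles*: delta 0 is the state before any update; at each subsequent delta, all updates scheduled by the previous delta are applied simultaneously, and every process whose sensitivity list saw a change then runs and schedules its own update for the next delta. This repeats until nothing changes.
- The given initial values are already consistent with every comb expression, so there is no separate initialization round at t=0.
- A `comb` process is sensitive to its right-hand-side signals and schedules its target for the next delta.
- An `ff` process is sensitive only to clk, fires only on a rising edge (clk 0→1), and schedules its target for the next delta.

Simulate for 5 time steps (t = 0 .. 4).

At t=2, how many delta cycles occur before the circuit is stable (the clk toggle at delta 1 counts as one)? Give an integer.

3

t0.Δ0 w4=0 w10=0 w6=0 w7=0 w9=1 w5=0 w8=1 w3=0 w0=1 clk=0 w2=0 w1=0
t0.Δ1 w4=0 w10=0 w6=0 w7=0 w9=1 w5=0 w8=1 w3=0 w0=1 clk=1 w2=0 w1=0
t0.Δ2 w4=0 w10=0 w6=0 w7=0 w9=1 w5=0 w8=0 w3=0 w0=1 clk=1 w2=0 w1=1
t0.Δ3 w4=0 w10=0 w6=1 w7=0 w9=0 w5=0 w8=0 w3=0 w0=1 clk=1 w2=0 w1=1
t0.Δ4 w4=0 w10=0 w6=1 w7=0 w9=0 w5=0 w8=0 w3=0 w0=0 clk=1 w2=0 w1=1
t1.Δ0 w4=0 w10=0 w6=1 w7=0 w9=0 w5=0 w8=0 w3=0 w0=0 clk=1 w2=0 w1=1
t1.Δ1 w4=0 w10=0 w6=1 w7=0 w9=0 w5=0 w8=0 w3=0 w0=0 clk=0 w2=0 w1=1
t2.Δ0 w4=0 w10=0 w6=1 w7=0 w9=0 w5=0 w8=0 w3=0 w0=0 clk=0 w2=0 w1=1
t2.Δ1 w4=0 w10=0 w6=1 w7=0 w9=0 w5=0 w8=0 w3=0 w0=0 clk=1 w2=0 w1=1
t2.Δ2 w4=0 w10=0 w6=1 w7=0 w9=0 w5=0 w8=0 w3=0 w0=0 clk=1 w2=0 w1=0
t2.Δ3 w4=0 w10=0 w6=0 w7=0 w9=0 w5=0 w8=0 w3=0 w0=0 clk=1 w2=0 w1=0
t3.Δ0 w4=0 w10=0 w6=0 w7=0 w9=0 w5=0 w8=0 w3=0 w0=0 clk=1 w2=0 w1=0
t3.Δ1 w4=0 w10=0 w6=0 w7=0 w9=0 w5=0 w8=0 w3=0 w0=0 clk=0 w2=0 w1=0
t4.Δ0 w4=0 w10=0 w6=0 w7=0 w9=0 w5=0 w8=0 w3=0 w0=0 clk=0 w2=0 w1=0
t4.Δ1 w4=0 w10=0 w6=0 w7=0 w9=0 w5=0 w8=0 w3=0 w0=0 clk=1 w2=0 w1=0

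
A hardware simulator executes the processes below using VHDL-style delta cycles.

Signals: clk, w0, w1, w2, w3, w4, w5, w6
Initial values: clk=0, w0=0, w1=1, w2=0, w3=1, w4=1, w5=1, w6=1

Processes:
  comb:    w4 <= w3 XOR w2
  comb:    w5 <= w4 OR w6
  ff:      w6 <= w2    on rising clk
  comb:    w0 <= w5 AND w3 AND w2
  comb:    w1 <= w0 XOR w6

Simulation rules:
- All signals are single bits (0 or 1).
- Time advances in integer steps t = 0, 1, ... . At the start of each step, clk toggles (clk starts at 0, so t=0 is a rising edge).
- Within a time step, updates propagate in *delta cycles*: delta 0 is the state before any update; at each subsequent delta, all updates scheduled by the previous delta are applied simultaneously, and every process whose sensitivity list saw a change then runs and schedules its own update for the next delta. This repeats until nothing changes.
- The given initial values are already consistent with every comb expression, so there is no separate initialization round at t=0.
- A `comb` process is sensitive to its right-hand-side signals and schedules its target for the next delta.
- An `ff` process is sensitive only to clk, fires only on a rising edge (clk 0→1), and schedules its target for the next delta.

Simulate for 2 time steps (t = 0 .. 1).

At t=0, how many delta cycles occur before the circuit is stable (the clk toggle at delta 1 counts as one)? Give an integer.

3

[bits: w0,w5,w3,clk,w4,w2,w6,w1]
t=0: Δ0=01101011 Δ1=01111011 Δ2=01111001 Δ3=01111000 | 3Δ
t=1: Δ0=01111000 Δ1=01101000 | 1Δ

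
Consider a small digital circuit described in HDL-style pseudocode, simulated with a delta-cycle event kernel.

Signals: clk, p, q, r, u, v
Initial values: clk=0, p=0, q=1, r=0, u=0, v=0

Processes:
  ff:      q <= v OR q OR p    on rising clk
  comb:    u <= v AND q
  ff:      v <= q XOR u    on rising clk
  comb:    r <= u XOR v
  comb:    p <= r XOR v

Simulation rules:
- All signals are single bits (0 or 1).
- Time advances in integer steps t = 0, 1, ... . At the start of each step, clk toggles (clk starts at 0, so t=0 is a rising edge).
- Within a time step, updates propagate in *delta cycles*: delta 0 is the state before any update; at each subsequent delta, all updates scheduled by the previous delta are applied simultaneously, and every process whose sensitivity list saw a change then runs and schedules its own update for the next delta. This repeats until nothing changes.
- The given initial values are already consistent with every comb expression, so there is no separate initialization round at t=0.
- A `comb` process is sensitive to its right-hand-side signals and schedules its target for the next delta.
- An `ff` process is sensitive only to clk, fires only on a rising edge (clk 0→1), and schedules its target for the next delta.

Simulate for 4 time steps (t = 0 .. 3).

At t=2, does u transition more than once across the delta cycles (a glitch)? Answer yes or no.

no

[bits: u,v,clk,r,p,q]
t=0: Δ0=000001 Δ1=001001 Δ2=011001 Δ3=111111 Δ4=111001 Δ5=111011 | 5Δ
t=1: Δ0=111011 Δ1=110011 | 1Δ
t=2: Δ0=110011 Δ1=111011 Δ2=101011 Δ3=001101 Δ4=001011 Δ5=001001 | 5Δ
t=3: Δ0=001001 Δ1=000001 | 1Δ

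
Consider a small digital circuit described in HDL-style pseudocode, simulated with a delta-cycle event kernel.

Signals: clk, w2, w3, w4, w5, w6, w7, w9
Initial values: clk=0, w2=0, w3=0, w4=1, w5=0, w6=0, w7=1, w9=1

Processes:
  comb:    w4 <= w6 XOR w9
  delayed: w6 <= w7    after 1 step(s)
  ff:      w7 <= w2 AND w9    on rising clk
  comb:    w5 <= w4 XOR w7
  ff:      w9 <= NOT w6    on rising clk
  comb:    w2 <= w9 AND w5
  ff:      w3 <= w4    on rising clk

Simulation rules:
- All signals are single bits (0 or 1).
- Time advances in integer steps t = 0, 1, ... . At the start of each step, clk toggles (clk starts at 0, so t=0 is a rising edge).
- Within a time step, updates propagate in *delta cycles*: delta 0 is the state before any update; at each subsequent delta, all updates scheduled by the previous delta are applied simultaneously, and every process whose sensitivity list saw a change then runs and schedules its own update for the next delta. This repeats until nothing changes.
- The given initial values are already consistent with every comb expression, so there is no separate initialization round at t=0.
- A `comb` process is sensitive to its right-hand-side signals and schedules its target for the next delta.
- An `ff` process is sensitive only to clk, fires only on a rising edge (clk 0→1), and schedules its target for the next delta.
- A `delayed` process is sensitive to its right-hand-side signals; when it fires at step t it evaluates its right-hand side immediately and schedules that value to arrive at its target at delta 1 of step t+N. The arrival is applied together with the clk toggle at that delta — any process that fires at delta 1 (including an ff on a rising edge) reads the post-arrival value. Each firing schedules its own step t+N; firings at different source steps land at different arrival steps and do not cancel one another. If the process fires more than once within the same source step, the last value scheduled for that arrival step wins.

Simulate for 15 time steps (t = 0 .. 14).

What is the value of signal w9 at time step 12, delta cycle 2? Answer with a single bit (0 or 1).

t0.Δ0 clk=0 w3=0 w6=0 w2=0 w9=1 w5=0 w7=1 w4=1
t0.Δ1 clk=1 w3=0 w6=0 w2=0 w9=1 w5=0 w7=1 w4=1
t0.Δ2 clk=1 w3=1 w6=0 w2=0 w9=1 w5=0 w7=0 w4=1
t0.Δ3 clk=1 w3=1 w6=0 w2=0 w9=1 w5=1 w7=0 w4=1
t0.Δ4 clk=1 w3=1 w6=0 w2=1 w9=1 w5=1 w7=0 w4=1
t1.Δ0 clk=1 w3=1 w6=0 w2=1 w9=1 w5=1 w7=0 w4=1
t1.Δ1 clk=0 w3=1 w6=0 w2=1 w9=1 w5=1 w7=0 w4=1
t2.Δ0 clk=0 w3=1 w6=0 w2=1 w9=1 w5=1 w7=0 w4=1
t2.Δ1 clk=1 w3=1 w6=0 w2=1 w9=1 w5=1 w7=0 w4=1
t2.Δ2 clk=1 w3=1 w6=0 w2=1 w9=1 w5=1 w7=1 w4=1
t2.Δ3 clk=1 w3=1 w6=0 w2=1 w9=1 w5=0 w7=1 w4=1
t2.Δ4 clk=1 w3=1 w6=0 w2=0 w9=1 w5=0 w7=1 w4=1
t3.Δ0 clk=1 w3=1 w6=0 w2=0 w9=1 w5=0 w7=1 w4=1
t3.Δ1 clk=0 w3=1 w6=1 w2=0 w9=1 w5=0 w7=1 w4=1
t3.Δ2 clk=0 w3=1 w6=1 w2=0 w9=1 w5=0 w7=1 w4=0
t3.Δ3 clk=0 w3=1 w6=1 w2=0 w9=1 w5=1 w7=1 w4=0
t3.Δ4 clk=0 w3=1 w6=1 w2=1 w9=1 w5=1 w7=1 w4=0
t4.Δ0 clk=0 w3=1 w6=1 w2=1 w9=1 w5=1 w7=1 w4=0
t4.Δ1 clk=1 w3=1 w6=1 w2=1 w9=1 w5=1 w7=1 w4=0
t4.Δ2 clk=1 w3=0 w6=1 w2=1 w9=0 w5=1 w7=1 w4=0
t4.Δ3 clk=1 w3=0 w6=1 w2=0 w9=0 w5=1 w7=1 w4=1
t4.Δ4 clk=1 w3=0 w6=1 w2=0 w9=0 w5=0 w7=1 w4=1
t5.Δ0 clk=1 w3=0 w6=1 w2=0 w9=0 w5=0 w7=1 w4=1
t5.Δ1 clk=0 w3=0 w6=1 w2=0 w9=0 w5=0 w7=1 w4=1
t6.Δ0 clk=0 w3=0 w6=1 w2=0 w9=0 w5=0 w7=1 w4=1
t6.Δ1 clk=1 w3=0 w6=1 w2=0 w9=0 w5=0 w7=1 w4=1
t6.Δ2 clk=1 w3=1 w6=1 w2=0 w9=0 w5=0 w7=0 w4=1
t6.Δ3 clk=1 w3=1 w6=1 w2=0 w9=0 w5=1 w7=0 w4=1
t7.Δ0 clk=1 w3=1 w6=1 w2=0 w9=0 w5=1 w7=0 w4=1
t7.Δ1 clk=0 w3=1 w6=0 w2=0 w9=0 w5=1 w7=0 w4=1
t7.Δ2 clk=0 w3=1 w6=0 w2=0 w9=0 w5=1 w7=0 w4=0
t7.Δ3 clk=0 w3=1 w6=0 w2=0 w9=0 w5=0 w7=0 w4=0
t8.Δ0 clk=0 w3=1 w6=0 w2=0 w9=0 w5=0 w7=0 w4=0
t8.Δ1 clk=1 w3=1 w6=0 w2=0 w9=0 w5=0 w7=0 w4=0
t8.Δ2 clk=1 w3=0 w6=0 w2=0 w9=1 w5=0 w7=0 w4=0
t8.Δ3 clk=1 w3=0 w6=0 w2=0 w9=1 w5=0 w7=0 w4=1
t8.Δ4 clk=1 w3=0 w6=0 w2=0 w9=1 w5=1 w7=0 w4=1
t8.Δ5 clk=1 w3=0 w6=0 w2=1 w9=1 w5=1 w7=0 w4=1
t9.Δ0 clk=1 w3=0 w6=0 w2=1 w9=1 w5=1 w7=0 w4=1
t9.Δ1 clk=0 w3=0 w6=0 w2=1 w9=1 w5=1 w7=0 w4=1
t10.Δ0 clk=0 w3=0 w6=0 w2=1 w9=1 w5=1 w7=0 w4=1
t10.Δ1 clk=1 w3=0 w6=0 w2=1 w9=1 w5=1 w7=0 w4=1
t10.Δ2 clk=1 w3=1 w6=0 w2=1 w9=1 w5=1 w7=1 w4=1
t10.Δ3 clk=1 w3=1 w6=0 w2=1 w9=1 w5=0 w7=1 w4=1
t10.Δ4 clk=1 w3=1 w6=0 w2=0 w9=1 w5=0 w7=1 w4=1
t11.Δ0 clk=1 w3=1 w6=0 w2=0 w9=1 w5=0 w7=1 w4=1
t11.Δ1 clk=0 w3=1 w6=1 w2=0 w9=1 w5=0 w7=1 w4=1
t11.Δ2 clk=0 w3=1 w6=1 w2=0 w9=1 w5=0 w7=1 w4=0
t11.Δ3 clk=0 w3=1 w6=1 w2=0 w9=1 w5=1 w7=1 w4=0
t11.Δ4 clk=0 w3=1 w6=1 w2=1 w9=1 w5=1 w7=1 w4=0
t12.Δ0 clk=0 w3=1 w6=1 w2=1 w9=1 w5=1 w7=1 w4=0
t12.Δ1 clk=1 w3=1 w6=1 w2=1 w9=1 w5=1 w7=1 w4=0
t12.Δ2 clk=1 w3=0 w6=1 w2=1 w9=0 w5=1 w7=1 w4=0
t12.Δ3 clk=1 w3=0 w6=1 w2=0 w9=0 w5=1 w7=1 w4=1
t12.Δ4 clk=1 w3=0 w6=1 w2=0 w9=0 w5=0 w7=1 w4=1
t13.Δ0 clk=1 w3=0 w6=1 w2=0 w9=0 w5=0 w7=1 w4=1
t13.Δ1 clk=0 w3=0 w6=1 w2=0 w9=0 w5=0 w7=1 w4=1
t14.Δ0 clk=0 w3=0 w6=1 w2=0 w9=0 w5=0 w7=1 w4=1
t14.Δ1 clk=1 w3=0 w6=1 w2=0 w9=0 w5=0 w7=1 w4=1
t14.Δ2 clk=1 w3=1 w6=1 w2=0 w9=0 w5=0 w7=0 w4=1
t14.Δ3 clk=1 w3=1 w6=1 w2=0 w9=0 w5=1 w7=0 w4=1

0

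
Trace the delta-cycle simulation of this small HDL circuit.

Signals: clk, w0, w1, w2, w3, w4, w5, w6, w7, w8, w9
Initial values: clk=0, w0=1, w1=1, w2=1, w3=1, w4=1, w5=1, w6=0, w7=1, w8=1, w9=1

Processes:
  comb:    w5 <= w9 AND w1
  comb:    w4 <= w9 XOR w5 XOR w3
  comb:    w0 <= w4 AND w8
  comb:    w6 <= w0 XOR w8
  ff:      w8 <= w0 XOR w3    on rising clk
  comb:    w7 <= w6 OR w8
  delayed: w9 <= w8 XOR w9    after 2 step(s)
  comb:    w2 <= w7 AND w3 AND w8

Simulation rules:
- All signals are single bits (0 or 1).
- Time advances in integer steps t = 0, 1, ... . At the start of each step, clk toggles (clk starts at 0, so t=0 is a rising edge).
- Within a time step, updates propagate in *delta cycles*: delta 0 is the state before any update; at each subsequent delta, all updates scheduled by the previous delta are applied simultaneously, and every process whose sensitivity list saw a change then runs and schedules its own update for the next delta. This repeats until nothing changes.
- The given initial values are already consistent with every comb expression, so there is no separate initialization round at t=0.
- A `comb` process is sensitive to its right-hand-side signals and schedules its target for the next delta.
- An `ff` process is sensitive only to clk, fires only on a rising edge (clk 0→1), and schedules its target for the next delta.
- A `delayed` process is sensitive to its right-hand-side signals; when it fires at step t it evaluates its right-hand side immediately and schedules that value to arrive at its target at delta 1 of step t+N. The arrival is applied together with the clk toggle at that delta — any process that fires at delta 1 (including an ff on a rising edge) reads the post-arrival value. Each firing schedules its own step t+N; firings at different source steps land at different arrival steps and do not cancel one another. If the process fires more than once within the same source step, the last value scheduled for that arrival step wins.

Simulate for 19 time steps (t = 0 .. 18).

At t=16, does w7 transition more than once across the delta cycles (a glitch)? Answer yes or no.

yes

[bits: w4,w3,w7,w6,w9,w1,w8,w5,w2,clk,w0]
t=0: Δ0=11101111101 Δ1=11101111111 Δ2=11101101111 Δ3=11011101010 Δ4=11101101010 Δ5=11001101010 | 5Δ
t=1: Δ0=11001101010 Δ1=11001101000 | 1Δ
t=2: Δ0=11001101000 Δ1=11001101010 Δ2=11001111010 Δ3=11111111011 Δ4=11101111111 | 4Δ
t=3: Δ0=11101111111 Δ1=11101111101 | 1Δ
t=4: Δ0=11101111101 Δ1=11100111111 Δ2=01100100111 Δ3=11010100010 Δ4=11100100010 Δ5=11000100010 | 5Δ
t=5: Δ0=11000100010 Δ1=11000100000 | 1Δ
t=6: Δ0=11000100000 Δ1=11000100010 Δ2=11000110010 Δ3=11110110011 Δ4=11100110111 | 4Δ
t=7: Δ0=11100110111 Δ1=11100110101 | 1Δ
t=8: Δ0=11100110101 Δ1=11101110111 Δ2=01101101111 Δ3=11011101010 Δ4=11101101010 Δ5=11001101010 | 5Δ
t=9: Δ0=11001101010 Δ1=11001101000 | 1Δ
t=10: Δ0=11001101000 Δ1=11001101010 Δ2=11001111010 Δ3=11111111011 Δ4=11101111111 | 4Δ
t=11: Δ0=11101111111 Δ1=11101111101 | 1Δ
t=12: Δ0=11101111101 Δ1=11100111111 Δ2=01100100111 Δ3=11010100010 Δ4=11100100010 Δ5=11000100010 | 5Δ
t=13: Δ0=11000100010 Δ1=11000100000 | 1Δ
t=14: Δ0=11000100000 Δ1=11000100010 Δ2=11000110010 Δ3=11110110011 Δ4=11100110111 | 4Δ
t=15: Δ0=11100110111 Δ1=11100110101 | 1Δ
t=16: Δ0=11100110101 Δ1=11101110111 Δ2=01101101111 Δ3=11011101010 Δ4=11101101010 Δ5=11001101010 | 5Δ
t=17: Δ0=11001101010 Δ1=11001101000 | 1Δ
t=18: Δ0=11001101000 Δ1=11001101010 Δ2=11001111010 Δ3=11111111011 Δ4=11101111111 | 4Δ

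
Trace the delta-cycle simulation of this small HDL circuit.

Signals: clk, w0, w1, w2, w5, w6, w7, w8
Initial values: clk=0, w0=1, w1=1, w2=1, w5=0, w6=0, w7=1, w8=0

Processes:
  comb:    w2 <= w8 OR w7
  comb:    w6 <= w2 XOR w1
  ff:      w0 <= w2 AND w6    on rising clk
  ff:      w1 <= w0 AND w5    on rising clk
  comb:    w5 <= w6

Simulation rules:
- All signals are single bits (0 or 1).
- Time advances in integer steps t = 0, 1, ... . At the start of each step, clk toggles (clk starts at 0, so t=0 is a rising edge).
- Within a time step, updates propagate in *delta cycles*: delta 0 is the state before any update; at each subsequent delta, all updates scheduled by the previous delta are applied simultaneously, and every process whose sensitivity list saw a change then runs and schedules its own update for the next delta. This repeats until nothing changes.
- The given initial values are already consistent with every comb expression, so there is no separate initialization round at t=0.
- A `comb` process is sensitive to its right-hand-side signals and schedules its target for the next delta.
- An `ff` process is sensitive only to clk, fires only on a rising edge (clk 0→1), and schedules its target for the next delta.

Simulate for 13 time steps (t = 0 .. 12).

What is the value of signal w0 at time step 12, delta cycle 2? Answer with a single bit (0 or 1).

t0.Δ0 w5=0 w7=1 w8=0 w0=1 clk=0 w1=1 w6=0 w2=1
t0.Δ1 w5=0 w7=1 w8=0 w0=1 clk=1 w1=1 w6=0 w2=1
t0.Δ2 w5=0 w7=1 w8=0 w0=0 clk=1 w1=0 w6=0 w2=1
t0.Δ3 w5=0 w7=1 w8=0 w0=0 clk=1 w1=0 w6=1 w2=1
t0.Δ4 w5=1 w7=1 w8=0 w0=0 clk=1 w1=0 w6=1 w2=1
t1.Δ0 w5=1 w7=1 w8=0 w0=0 clk=1 w1=0 w6=1 w2=1
t1.Δ1 w5=1 w7=1 w8=0 w0=0 clk=0 w1=0 w6=1 w2=1
t2.Δ0 w5=1 w7=1 w8=0 w0=0 clk=0 w1=0 w6=1 w2=1
t2.Δ1 w5=1 w7=1 w8=0 w0=0 clk=1 w1=0 w6=1 w2=1
t2.Δ2 w5=1 w7=1 w8=0 w0=1 clk=1 w1=0 w6=1 w2=1
t3.Δ0 w5=1 w7=1 w8=0 w0=1 clk=1 w1=0 w6=1 w2=1
t3.Δ1 w5=1 w7=1 w8=0 w0=1 clk=0 w1=0 w6=1 w2=1
t4.Δ0 w5=1 w7=1 w8=0 w0=1 clk=0 w1=0 w6=1 w2=1
t4.Δ1 w5=1 w7=1 w8=0 w0=1 clk=1 w1=0 w6=1 w2=1
t4.Δ2 w5=1 w7=1 w8=0 w0=1 clk=1 w1=1 w6=1 w2=1
t4.Δ3 w5=1 w7=1 w8=0 w0=1 clk=1 w1=1 w6=0 w2=1
t4.Δ4 w5=0 w7=1 w8=0 w0=1 clk=1 w1=1 w6=0 w2=1
t5.Δ0 w5=0 w7=1 w8=0 w0=1 clk=1 w1=1 w6=0 w2=1
t5.Δ1 w5=0 w7=1 w8=0 w0=1 clk=0 w1=1 w6=0 w2=1
t6.Δ0 w5=0 w7=1 w8=0 w0=1 clk=0 w1=1 w6=0 w2=1
t6.Δ1 w5=0 w7=1 w8=0 w0=1 clk=1 w1=1 w6=0 w2=1
t6.Δ2 w5=0 w7=1 w8=0 w0=0 clk=1 w1=0 w6=0 w2=1
t6.Δ3 w5=0 w7=1 w8=0 w0=0 clk=1 w1=0 w6=1 w2=1
t6.Δ4 w5=1 w7=1 w8=0 w0=0 clk=1 w1=0 w6=1 w2=1
t7.Δ0 w5=1 w7=1 w8=0 w0=0 clk=1 w1=0 w6=1 w2=1
t7.Δ1 w5=1 w7=1 w8=0 w0=0 clk=0 w1=0 w6=1 w2=1
t8.Δ0 w5=1 w7=1 w8=0 w0=0 clk=0 w1=0 w6=1 w2=1
t8.Δ1 w5=1 w7=1 w8=0 w0=0 clk=1 w1=0 w6=1 w2=1
t8.Δ2 w5=1 w7=1 w8=0 w0=1 clk=1 w1=0 w6=1 w2=1
t9.Δ0 w5=1 w7=1 w8=0 w0=1 clk=1 w1=0 w6=1 w2=1
t9.Δ1 w5=1 w7=1 w8=0 w0=1 clk=0 w1=0 w6=1 w2=1
t10.Δ0 w5=1 w7=1 w8=0 w0=1 clk=0 w1=0 w6=1 w2=1
t10.Δ1 w5=1 w7=1 w8=0 w0=1 clk=1 w1=0 w6=1 w2=1
t10.Δ2 w5=1 w7=1 w8=0 w0=1 clk=1 w1=1 w6=1 w2=1
t10.Δ3 w5=1 w7=1 w8=0 w0=1 clk=1 w1=1 w6=0 w2=1
t10.Δ4 w5=0 w7=1 w8=0 w0=1 clk=1 w1=1 w6=0 w2=1
t11.Δ0 w5=0 w7=1 w8=0 w0=1 clk=1 w1=1 w6=0 w2=1
t11.Δ1 w5=0 w7=1 w8=0 w0=1 clk=0 w1=1 w6=0 w2=1
t12.Δ0 w5=0 w7=1 w8=0 w0=1 clk=0 w1=1 w6=0 w2=1
t12.Δ1 w5=0 w7=1 w8=0 w0=1 clk=1 w1=1 w6=0 w2=1
t12.Δ2 w5=0 w7=1 w8=0 w0=0 clk=1 w1=0 w6=0 w2=1
t12.Δ3 w5=0 w7=1 w8=0 w0=0 clk=1 w1=0 w6=1 w2=1
t12.Δ4 w5=1 w7=1 w8=0 w0=0 clk=1 w1=0 w6=1 w2=1

0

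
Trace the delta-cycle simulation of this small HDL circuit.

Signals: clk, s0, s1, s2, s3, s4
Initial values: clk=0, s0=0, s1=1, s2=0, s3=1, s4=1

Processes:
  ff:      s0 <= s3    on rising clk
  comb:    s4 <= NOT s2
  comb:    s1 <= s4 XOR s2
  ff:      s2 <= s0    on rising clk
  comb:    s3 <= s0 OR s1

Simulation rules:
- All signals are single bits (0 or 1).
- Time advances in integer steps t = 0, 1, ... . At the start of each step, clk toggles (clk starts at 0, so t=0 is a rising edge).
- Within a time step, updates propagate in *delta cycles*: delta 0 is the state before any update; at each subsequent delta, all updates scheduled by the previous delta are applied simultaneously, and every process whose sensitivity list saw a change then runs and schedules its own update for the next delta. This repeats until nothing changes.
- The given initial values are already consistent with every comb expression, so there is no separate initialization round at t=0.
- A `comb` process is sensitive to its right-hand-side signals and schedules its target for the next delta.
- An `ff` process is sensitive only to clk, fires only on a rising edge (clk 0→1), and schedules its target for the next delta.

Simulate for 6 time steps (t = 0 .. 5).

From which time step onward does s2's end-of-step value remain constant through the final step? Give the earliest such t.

2

[bits: s3,s0,s1,clk,s2,s4]
t=0: Δ0=101001 Δ1=101101 Δ2=111101 | 2Δ
t=1: Δ0=111101 Δ1=111001 | 1Δ
t=2: Δ0=111001 Δ1=111101 Δ2=111111 Δ3=110110 Δ4=111110 | 4Δ
t=3: Δ0=111110 Δ1=111010 | 1Δ
t=4: Δ0=111010 Δ1=111110 | 1Δ
t=5: Δ0=111110 Δ1=111010 | 1Δ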